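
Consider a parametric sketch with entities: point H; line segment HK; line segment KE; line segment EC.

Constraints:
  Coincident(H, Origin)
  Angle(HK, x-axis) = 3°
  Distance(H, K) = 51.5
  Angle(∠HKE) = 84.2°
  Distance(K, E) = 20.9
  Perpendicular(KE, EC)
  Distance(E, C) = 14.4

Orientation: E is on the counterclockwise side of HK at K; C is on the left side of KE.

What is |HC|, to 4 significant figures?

40.04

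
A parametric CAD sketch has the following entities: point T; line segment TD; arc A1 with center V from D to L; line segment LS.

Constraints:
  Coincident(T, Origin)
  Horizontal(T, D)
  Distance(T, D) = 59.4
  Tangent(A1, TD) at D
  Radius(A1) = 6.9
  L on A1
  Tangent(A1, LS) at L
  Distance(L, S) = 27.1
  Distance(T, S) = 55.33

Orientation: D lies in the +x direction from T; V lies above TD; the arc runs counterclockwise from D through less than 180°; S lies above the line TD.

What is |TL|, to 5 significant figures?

65.436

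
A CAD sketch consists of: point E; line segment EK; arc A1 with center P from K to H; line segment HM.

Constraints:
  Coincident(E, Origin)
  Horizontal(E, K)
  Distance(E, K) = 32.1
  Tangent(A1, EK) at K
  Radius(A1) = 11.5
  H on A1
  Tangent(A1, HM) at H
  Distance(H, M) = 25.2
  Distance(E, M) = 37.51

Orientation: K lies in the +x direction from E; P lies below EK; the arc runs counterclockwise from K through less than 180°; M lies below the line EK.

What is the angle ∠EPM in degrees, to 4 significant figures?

73.93°

Checks: E.y = 0.00, K.y = 0.00 ✓; |PH| = 11.50 ✓; ∠(PH, HM) = 90.00° ✓; |HM| = 25.20 ✓; |EM| = 37.51 ✓.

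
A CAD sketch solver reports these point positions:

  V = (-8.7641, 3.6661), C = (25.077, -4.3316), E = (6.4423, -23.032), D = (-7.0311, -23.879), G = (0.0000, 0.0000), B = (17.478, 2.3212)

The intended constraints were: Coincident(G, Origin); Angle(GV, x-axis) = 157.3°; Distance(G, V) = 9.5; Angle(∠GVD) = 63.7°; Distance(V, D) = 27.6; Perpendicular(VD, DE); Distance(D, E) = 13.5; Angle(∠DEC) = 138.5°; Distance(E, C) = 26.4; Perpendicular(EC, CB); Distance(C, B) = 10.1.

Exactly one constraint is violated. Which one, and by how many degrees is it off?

Perpendicular(EC, CB) — off by 3.70°.

G = (0.00, 0.00) ✓; GV at 157.3° ✓; |GV| = 9.500 ✓; ∠GVD = 63.70° ✓; |VD| = 27.60 ✓; ∠(VD, DE) = 90.00° ✓; |DE| = 13.50 ✓; ∠DEC = 138.5° ✓; |EC| = 26.40 ✓; ∠(EC, CB) = 93.70° ✗; |CB| = 10.10 ✓.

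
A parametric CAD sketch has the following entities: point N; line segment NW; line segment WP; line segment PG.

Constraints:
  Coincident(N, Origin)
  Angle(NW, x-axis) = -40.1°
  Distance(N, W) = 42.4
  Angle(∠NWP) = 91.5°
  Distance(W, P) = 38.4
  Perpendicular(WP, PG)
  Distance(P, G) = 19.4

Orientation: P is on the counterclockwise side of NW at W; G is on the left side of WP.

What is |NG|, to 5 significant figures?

45.710

N is at the origin; NW runs at -40.1° with length 42.4, so W = 42.4·(cos -40.1°, sin -40.1°) = (32.433, -27.311). ∠NWP = 91.5°, so WP runs at -40.1° + (180° − 91.5°) = 48.400° from the x-axis; with |WP| = 38.4, P = W + 38.4·(cos 48.400°, sin 48.400°) = (57.927, 1.4046). WP ⟂ PG; with |PG| = 19.4 on the left of WP, G = P + 19.4·(-0.74780, 0.66393) = (43.420, 14.285). Then |NG| = |G − N| = 45.710.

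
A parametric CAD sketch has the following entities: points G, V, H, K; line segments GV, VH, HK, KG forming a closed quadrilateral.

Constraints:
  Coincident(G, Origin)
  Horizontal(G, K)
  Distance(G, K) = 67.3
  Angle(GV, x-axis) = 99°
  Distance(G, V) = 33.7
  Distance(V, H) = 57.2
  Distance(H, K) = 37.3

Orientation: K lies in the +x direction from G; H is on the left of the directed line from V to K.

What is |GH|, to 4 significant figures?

62.06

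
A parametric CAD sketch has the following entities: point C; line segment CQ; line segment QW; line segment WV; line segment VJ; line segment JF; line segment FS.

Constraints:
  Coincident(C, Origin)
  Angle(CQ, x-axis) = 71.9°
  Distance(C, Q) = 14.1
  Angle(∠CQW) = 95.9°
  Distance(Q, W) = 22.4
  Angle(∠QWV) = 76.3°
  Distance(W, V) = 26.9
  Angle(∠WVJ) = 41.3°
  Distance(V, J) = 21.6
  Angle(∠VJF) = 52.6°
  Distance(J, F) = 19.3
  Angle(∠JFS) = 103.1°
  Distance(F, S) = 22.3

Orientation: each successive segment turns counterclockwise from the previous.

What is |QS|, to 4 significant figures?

41.86

∠VJF = 52.6° gives JF at 165.8° from the x-axis; with |JF| = 19.3, F = (-22.68, 14.20). ∠JFS = 103.1° gives FS at -117.3° from the x-axis; with |FS| = 22.3, S = (-32.90, -5.618). Then |QS| = |S − Q| = 41.86.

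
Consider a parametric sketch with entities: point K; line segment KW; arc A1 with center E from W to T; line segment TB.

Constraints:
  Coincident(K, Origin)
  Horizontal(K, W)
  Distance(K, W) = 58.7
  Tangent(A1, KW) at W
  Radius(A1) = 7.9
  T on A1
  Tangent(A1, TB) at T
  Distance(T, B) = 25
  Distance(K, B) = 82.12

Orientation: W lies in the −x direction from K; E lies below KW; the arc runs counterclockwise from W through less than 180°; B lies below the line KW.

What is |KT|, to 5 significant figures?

65.666

K is at the origin; KW is horizontal with |KW| = 58.7 and W on the −x side, so W = (-58.700, 0.0000). The tangent condition forces EW to be normal to KW, so E = W + (0, -7.9) = (-58.700, -7.9000). Since ET ⟂ TB (tangency), |EB| = √(7.9² + 25.0²) = 26.219 regardless of where T sits on A1. So B lies on both circle(K, 82.12) and circle(E, 26.219); the below-KW intersection is B = (-78.020, -25.624). T is the foot of the tangent from B: T = (-65.546, -3.9584).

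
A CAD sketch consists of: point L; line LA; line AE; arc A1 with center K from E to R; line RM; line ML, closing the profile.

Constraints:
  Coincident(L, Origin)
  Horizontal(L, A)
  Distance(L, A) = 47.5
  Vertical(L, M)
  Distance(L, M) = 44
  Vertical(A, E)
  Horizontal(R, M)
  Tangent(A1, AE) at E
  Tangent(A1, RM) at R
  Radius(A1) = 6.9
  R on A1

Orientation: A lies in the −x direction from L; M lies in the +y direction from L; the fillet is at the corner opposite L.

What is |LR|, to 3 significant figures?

59.9

L is at the origin; L and A share the same y with |LA| = 47.5 and A on the −x side, so A = (-47.5, 0.00). LM is vertical with |LM| = 44.0 and M on the +y side, so M = (0.00, 44.0). The virtual corner opposite L is at (-47.5, 44.0). Since A1 is tangent to AE there, KE ⟂ AE and A1 meets RM tangentially, so KR is at right angles to RM, with radius 6.9, so the center K sits 6.9 in from both sides at K = (-40.6, 37.1). That places the tangent points at E = (-47.5, 37.1) on AE and R = (-40.6, 44.0) on RM. Then |LR| = |R − L| = 59.9.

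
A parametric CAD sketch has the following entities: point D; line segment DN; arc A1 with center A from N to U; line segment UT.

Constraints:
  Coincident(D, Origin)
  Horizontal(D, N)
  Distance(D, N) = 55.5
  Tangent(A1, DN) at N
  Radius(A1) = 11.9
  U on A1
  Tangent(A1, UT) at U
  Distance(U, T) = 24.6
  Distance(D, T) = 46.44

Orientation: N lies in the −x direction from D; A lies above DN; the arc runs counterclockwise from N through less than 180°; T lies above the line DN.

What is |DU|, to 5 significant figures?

45.086

Checks: ∠(AN, ND) = 90.00° ✓; |AU| = 11.90 ✓; ∠(AU, UT) = 90.00° ✓; |UT| = 24.60 ✓; |DT| = 46.44 ✓.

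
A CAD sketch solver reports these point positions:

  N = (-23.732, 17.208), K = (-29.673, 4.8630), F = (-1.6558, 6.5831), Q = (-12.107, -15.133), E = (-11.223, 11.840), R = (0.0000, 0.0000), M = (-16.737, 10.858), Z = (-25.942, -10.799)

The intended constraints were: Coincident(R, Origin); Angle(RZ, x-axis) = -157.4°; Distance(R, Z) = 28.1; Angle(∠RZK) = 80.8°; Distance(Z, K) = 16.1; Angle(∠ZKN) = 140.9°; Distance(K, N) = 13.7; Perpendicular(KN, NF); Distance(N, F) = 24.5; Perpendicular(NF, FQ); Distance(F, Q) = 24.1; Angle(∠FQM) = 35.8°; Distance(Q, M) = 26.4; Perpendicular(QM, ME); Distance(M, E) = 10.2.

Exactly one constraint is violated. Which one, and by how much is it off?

Distance(M, E) = 10.2 — off by 4.60.

R = (0.00, 0.00) ✓; RZ at -157.4° ✓; |RZ| = 28.10 ✓; ∠RZK = 80.80° ✓; |ZK| = 16.10 ✓; ∠ZKN = 140.9° ✓; |KN| = 13.70 ✓; ∠(KN, NF) = 90.00° ✓; |NF| = 24.50 ✓; ∠(NF, FQ) = 90.00° ✓; |FQ| = 24.10 ✓; ∠FQM = 35.80° ✓; |QM| = 26.40 ✓; ∠(QM, ME) = 90.00° ✓; |ME| = 5.601 ✗.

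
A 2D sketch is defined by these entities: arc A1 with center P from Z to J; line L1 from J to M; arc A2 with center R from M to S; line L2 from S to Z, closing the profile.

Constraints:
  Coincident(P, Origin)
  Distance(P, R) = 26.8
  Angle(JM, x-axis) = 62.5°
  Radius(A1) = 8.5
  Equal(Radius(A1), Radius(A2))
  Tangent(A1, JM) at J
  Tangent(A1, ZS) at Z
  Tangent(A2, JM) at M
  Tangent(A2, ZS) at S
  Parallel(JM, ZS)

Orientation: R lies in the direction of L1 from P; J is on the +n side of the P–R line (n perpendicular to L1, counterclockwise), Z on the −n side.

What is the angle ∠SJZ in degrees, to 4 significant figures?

57.61°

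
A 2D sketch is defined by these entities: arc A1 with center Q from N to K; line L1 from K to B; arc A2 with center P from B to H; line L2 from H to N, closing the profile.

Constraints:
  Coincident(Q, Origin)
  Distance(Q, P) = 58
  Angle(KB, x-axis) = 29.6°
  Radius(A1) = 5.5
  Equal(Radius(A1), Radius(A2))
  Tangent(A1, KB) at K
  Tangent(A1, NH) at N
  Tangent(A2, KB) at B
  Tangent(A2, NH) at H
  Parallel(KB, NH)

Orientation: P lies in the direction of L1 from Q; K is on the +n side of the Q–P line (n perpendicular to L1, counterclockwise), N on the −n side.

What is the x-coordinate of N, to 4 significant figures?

2.717

Q is at the origin and P lies 58.0 along u from Q, so P = 58.0·u = (50.43, 28.65). Tangency of A1 to both parallel lines with radius 5.5 puts K and N at Q ± 5.5·n: K = (-2.717, 4.782), N = (2.717, -4.782). So N.x = 2.717.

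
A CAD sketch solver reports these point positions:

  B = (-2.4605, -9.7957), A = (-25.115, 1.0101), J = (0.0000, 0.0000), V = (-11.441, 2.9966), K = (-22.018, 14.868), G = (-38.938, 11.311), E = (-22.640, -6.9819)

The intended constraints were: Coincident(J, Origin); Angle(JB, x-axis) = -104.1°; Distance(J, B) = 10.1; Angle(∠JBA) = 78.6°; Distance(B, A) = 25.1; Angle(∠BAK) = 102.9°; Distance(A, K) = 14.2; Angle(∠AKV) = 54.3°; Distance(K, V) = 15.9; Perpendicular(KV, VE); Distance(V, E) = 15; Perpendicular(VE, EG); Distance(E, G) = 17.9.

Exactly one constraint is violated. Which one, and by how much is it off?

Distance(E, G) = 17.9 — off by 6.60.

J = (0.00, 0.00) ✓; JB at -104.1° ✓; |JB| = 10.10 ✓; ∠JBA = 78.60° ✓; |BA| = 25.10 ✓; ∠BAK = 102.9° ✓; |AK| = 14.20 ✓; ∠AKV = 54.30° ✓; |KV| = 15.90 ✓; ∠(KV, VE) = 90.00° ✓; |VE| = 15.00 ✓; ∠(VE, EG) = 90.00° ✓; |EG| = 24.50 ✗.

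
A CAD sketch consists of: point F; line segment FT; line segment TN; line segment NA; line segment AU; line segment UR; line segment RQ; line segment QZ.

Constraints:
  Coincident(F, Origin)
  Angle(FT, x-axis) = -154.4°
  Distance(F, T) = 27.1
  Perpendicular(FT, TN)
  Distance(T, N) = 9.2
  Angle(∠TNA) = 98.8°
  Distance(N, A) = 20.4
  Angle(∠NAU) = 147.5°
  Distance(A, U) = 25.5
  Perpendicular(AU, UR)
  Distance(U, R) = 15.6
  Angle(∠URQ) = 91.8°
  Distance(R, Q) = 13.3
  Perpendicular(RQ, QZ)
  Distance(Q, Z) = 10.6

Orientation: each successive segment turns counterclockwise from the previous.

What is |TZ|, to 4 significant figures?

28.97

F is at the origin; FT runs at -154.4° with length 27.1, so T = (-24.44, -11.71). FT ⟂ TN, so TN runs at -64.40°; with |TN| = 9.2, N = (-20.46, -20.01). ∠TNA = 98.8° gives NA at 16.80° from the x-axis; with |NA| = 20.4, A = (-0.9352, -14.11). ∠NAU = 147.5° gives AU at 49.30° from the x-axis; with |AU| = 25.5, U = (15.69, 5.222). The perpendicularity gives UR at right angles to AU, so UR runs at 139.3°; with |UR| = 15.6, R = (3.866, 15.40). ∠URQ = 91.8° gives RQ at -132.5° from the x-axis; with |RQ| = 13.3, Q = (-5.119, 5.589). The perpendicularity gives QZ at right angles to RQ, so QZ runs at -42.50°; with |QZ| = 10.6, Z = (2.696, -1.572). Then |TZ| = |Z − T| = 28.97.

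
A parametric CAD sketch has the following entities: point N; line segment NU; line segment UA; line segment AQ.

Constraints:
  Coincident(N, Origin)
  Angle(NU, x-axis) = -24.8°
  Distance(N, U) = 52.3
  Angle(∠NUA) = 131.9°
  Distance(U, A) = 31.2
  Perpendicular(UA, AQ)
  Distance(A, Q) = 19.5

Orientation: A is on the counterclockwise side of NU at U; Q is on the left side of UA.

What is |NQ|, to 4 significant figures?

68.92

N is at the origin; NU runs at -24.8° with length 52.3, so U = 52.3·(cos -24.8°, sin -24.8°) = (47.48, -21.94). ∠NUA = 131.9°, so UA runs at -24.8° + (180° − 131.9°) = 23.30° from the x-axis; with |UA| = 31.2, A = U + 31.2·(cos 23.30°, sin 23.30°) = (76.13, -9.596). UA is perpendicular to AQ; with |AQ| = 19.5 on the left of UA, Q = A + 19.5·(-0.3955, 0.9184) = (68.42, 8.313). Then |NQ| = |Q − N| = 68.92.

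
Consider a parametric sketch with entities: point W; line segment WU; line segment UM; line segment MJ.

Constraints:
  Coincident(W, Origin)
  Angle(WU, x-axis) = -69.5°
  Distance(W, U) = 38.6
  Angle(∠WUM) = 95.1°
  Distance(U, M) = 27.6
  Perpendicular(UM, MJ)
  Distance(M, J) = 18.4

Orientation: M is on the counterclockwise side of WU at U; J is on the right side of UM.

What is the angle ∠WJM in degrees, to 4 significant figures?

28.63°

∠WUM = 95.1°, so UM runs at -69.5° + (180° − 95.1°) = 15.40° from the x-axis; with |UM| = 27.6, M = U + 27.6·(cos 15.40°, sin 15.40°) = (40.13, -28.83). UM is perpendicular to MJ; with |MJ| = 18.4 on the right of UM, J = M + 18.4·(0.2656, -0.9641) = (45.01, -46.57). Then cos ∠WJM = JW·JM / (|JW||JM|), giving 28.63°.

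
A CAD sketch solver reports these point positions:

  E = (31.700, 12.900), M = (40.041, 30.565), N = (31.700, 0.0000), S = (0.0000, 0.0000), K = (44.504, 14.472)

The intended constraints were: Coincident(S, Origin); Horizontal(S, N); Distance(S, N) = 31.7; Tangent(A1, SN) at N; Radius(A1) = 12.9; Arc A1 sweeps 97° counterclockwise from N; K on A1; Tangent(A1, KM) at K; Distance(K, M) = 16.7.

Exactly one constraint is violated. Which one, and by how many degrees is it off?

Tangent(A1, KM) at K — off by 8.50°.

S = (0.00, 0.00) ✓; S.y = 0.00, N.y = 0.00 ✓; |SN| = 31.70 ✓; ∠(EN, NS) = 90.00° ✓; |EN| = 12.90 ✓; bearing(E→K) − bearing(E→N) = 97.00° ✓; |EK| = 12.90 ✓; ∠(EK, KM) = 81.50° ✗; |KM| = 16.70 ✓.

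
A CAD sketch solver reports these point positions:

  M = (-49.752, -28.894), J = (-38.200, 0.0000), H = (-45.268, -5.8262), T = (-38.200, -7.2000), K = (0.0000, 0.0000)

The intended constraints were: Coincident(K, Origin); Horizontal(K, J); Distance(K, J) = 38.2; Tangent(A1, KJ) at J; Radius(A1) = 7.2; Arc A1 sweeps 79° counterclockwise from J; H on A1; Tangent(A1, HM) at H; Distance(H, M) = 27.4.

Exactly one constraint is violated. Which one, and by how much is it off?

Distance(H, M) = 27.4 — off by 3.90.

K = (0.00, 0.00) ✓; K.y = 0.00, J.y = 0.00 ✓; |KJ| = 38.20 ✓; ∠(TJ, JK) = 90.00° ✓; |TJ| = 7.200 ✓; bearing(T→H) − bearing(T→J) = 79.00° ✓; |TH| = 7.200 ✓; ∠(TH, HM) = 90.00° ✓; |HM| = 23.50 ✗.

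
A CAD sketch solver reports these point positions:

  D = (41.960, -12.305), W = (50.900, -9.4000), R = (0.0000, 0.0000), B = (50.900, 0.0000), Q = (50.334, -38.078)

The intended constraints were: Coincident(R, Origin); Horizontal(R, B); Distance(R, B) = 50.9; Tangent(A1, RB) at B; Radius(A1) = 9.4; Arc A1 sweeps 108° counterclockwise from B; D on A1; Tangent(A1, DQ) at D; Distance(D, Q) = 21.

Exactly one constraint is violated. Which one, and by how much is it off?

Distance(D, Q) = 21 — off by 6.10.

R = (0.00, 0.00) ✓; R.y = 0.00, B.y = 0.00 ✓; |RB| = 50.90 ✓; ∠(WB, BR) = 90.00° ✓; |WB| = 9.400 ✓; bearing(W→D) − bearing(W→B) = 108.0° ✓; |WD| = 9.400 ✓; ∠(WD, DQ) = 90.00° ✓; |DQ| = 27.10 ✗.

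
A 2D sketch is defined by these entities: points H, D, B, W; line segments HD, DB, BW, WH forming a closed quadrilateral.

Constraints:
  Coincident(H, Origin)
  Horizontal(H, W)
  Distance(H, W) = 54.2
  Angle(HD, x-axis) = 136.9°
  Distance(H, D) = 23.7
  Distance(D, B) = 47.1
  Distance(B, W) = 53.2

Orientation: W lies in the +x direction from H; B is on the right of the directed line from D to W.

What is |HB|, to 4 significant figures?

25.19

Checks: |DB| = 47.10 ✓; |BW| = 53.20 ✓.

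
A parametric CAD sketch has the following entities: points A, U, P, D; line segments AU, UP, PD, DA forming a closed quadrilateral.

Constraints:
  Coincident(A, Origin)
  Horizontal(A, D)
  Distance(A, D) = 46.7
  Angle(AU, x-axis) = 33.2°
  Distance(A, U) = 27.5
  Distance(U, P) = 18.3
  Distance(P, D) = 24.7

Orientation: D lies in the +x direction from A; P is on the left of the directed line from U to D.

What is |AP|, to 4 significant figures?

45.75

Checks: |UP| = 18.30 ✓; |PD| = 24.70 ✓.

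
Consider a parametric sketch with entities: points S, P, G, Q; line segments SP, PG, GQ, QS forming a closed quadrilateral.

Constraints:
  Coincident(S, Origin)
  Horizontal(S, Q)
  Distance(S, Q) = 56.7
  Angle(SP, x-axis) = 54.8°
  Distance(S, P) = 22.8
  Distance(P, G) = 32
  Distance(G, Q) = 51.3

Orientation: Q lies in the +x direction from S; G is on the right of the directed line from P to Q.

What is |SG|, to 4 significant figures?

14.58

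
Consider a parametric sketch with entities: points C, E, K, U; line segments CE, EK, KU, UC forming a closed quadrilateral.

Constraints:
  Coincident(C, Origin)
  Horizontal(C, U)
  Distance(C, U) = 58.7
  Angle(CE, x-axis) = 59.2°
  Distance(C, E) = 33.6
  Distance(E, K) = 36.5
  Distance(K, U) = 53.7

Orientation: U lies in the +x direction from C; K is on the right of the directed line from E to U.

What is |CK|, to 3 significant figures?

7.74

C is at the origin; C and U share the same y with |CU| = 58.7 and U in +x, so U = (58.7, 0). CE runs at 59.2° with |CE| = 33.6, so E = (17.2, 28.9). K is determined by |EK| = 36.5 and |KU| = 53.7 together: it lies at the intersection of circle(E, 36.5) and circle(U, 53.7). With |EU| = 50.5, the foot of the radical line on EU is 9.93 from E and the perpendicular offset is √(36.5² − 9.93²) = 35.1. Taking the right-of-EU solution: K = (5.30, -5.64).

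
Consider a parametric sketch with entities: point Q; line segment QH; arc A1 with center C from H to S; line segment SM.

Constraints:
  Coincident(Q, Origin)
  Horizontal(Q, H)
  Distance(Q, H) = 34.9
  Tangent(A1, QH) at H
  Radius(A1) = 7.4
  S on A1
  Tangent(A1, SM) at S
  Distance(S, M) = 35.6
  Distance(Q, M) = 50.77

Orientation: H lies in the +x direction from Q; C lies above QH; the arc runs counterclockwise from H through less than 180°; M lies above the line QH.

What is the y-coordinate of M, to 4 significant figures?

42.92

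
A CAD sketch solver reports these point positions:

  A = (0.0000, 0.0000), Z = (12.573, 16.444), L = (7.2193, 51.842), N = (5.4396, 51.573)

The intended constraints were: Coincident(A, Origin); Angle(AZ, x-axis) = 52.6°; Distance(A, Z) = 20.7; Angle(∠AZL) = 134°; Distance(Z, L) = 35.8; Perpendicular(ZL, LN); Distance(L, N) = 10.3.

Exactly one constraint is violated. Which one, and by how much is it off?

Distance(L, N) = 10.3 — off by 8.50.

A = (0.00, 0.00) ✓; AZ at 52.60° ✓; |AZ| = 20.70 ✓; ∠AZL = 134.0° ✓; |ZL| = 35.80 ✓; ∠(ZL, LN) = 89.99° ✓; |LN| = 1.800 ✗.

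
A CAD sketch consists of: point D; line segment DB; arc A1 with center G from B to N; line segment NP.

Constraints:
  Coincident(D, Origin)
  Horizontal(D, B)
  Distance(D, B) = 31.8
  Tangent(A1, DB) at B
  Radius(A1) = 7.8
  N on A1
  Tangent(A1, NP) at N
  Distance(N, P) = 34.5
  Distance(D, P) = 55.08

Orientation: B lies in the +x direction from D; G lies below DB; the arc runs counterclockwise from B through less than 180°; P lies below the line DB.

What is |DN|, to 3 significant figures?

26.3

Checks: |GN| = 7.800 ✓; ∠(GN, NP) = 90.00° ✓; |NP| = 34.50 ✓; |DP| = 55.08 ✓.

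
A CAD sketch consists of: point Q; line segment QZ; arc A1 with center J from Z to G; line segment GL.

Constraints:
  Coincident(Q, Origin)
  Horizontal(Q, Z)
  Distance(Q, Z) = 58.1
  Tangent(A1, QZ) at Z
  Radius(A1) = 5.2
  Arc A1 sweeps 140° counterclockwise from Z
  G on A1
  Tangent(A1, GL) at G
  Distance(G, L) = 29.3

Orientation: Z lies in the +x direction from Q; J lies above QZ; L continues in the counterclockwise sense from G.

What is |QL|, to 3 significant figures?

48.0

Q is at the origin; QZ is horizontal with |QZ| = 58.1 and Z on the +x side, so Z = (58.1, 0.00). Since A1 is tangent to QZ there, JZ ⟂ QZ, so J = Z + (0, 5.2) = (58.1, 5.20). On A1, Z sits at bearing -90° from J; a 140° counterclockwise sweep puts G at bearing 50°, so G = J + 5.2·(cos 50°, sin 50°) = (61.4, 9.18). Since A1 is tangent to GL there, JG ⟂ GL, so GL runs along (−sin 50°, cos 50°); with |GL| = 29.3, L = (39.0, 28.0). Then |QL| = |L − Q| = 48.0.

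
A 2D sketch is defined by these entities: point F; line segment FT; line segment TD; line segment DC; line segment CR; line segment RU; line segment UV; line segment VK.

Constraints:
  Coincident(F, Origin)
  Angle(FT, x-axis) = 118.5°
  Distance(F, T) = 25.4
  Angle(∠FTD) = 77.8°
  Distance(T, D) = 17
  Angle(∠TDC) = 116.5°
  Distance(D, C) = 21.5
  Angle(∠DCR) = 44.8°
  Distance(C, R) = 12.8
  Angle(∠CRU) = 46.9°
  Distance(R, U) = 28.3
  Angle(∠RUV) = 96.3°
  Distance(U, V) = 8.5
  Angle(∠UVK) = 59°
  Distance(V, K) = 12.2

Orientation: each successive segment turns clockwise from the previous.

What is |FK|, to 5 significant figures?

30.761

∠RUV = 96.3° gives UV at -39.200° from the x-axis; with |UV| = 8.5, V = (32.788, 26.318). ∠UVK = 59.0° gives VK at -160.20° from the x-axis; with |VK| = 12.2, K = (21.309, 22.185). Then |FK| = |K − F| = 30.761.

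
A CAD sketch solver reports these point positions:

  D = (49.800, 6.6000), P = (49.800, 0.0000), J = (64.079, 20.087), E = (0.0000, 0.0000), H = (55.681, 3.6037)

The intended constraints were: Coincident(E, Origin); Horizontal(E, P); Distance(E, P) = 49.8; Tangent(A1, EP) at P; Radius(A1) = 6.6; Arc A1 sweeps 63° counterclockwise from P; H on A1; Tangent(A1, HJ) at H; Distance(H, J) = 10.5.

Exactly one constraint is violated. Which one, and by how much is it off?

Distance(H, J) = 10.5 — off by 8.00.

E = (0.00, 0.00) ✓; E.y = 0.00, P.y = 0.00 ✓; |EP| = 49.80 ✓; ∠(DP, PE) = 90.00° ✓; |DP| = 6.600 ✓; bearing(D→H) − bearing(D→P) = 63.00° ✓; |DH| = 6.600 ✓; ∠(DH, HJ) = 90.00° ✓; |HJ| = 18.50 ✗.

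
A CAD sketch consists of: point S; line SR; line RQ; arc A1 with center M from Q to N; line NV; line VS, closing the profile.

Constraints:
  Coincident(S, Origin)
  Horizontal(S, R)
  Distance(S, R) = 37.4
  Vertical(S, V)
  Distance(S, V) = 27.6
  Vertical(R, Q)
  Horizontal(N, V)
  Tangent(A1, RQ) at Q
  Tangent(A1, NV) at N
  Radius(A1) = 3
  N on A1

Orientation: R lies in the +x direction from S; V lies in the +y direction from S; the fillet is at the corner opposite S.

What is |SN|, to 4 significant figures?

44.10

S is at the origin; SR is horizontal with |SR| = 37.4 and R on the +x side, so R = (37.40, 0.000). S and V share the same x with |SV| = 27.6 and V on the +y side, so V = (0.000, 27.60). The virtual corner opposite S is at (37.40, 27.60). Since A1 is tangent to RQ there, MQ ⟂ RQ and the tangent condition forces MN to be normal to NV, with radius 3.0, so the center M sits 3.0 in from both sides at M = (34.40, 24.60). That places the tangent points at Q = (37.40, 24.60) on RQ and N = (34.40, 27.60) on NV. Then |SN| = |N − S| = 44.10.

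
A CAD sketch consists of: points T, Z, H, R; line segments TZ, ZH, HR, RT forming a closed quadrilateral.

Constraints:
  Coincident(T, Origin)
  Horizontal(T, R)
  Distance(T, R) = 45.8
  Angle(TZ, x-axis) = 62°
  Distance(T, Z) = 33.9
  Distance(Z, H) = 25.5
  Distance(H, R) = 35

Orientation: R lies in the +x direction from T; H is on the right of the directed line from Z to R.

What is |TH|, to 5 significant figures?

12.165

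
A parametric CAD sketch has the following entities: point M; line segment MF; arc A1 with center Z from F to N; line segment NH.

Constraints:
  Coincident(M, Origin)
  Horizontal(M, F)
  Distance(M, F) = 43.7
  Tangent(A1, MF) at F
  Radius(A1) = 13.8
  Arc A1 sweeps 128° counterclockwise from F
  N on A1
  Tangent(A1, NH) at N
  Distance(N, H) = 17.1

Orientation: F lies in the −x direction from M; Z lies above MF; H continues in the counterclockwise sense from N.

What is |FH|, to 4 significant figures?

35.77

M is at the origin; M and F share the same y with |MF| = 43.7 and F on the −x side, so F = (-43.70, 0.000). The tangent condition forces ZF to be normal to MF, so Z = F + (0, 13.8) = (-43.70, 13.80). On A1, F sits at bearing -90° from Z; a 128° counterclockwise sweep puts N at bearing 38°, so N = Z + 13.8·(cos 38°, sin 38°) = (-32.83, 22.30). A1 meets NH tangentially, so ZN is at right angles to NH, so NH runs along (−sin 38°, cos 38°); with |NH| = 17.1, H = (-43.35, 35.77). Then |FH| = |H − F| = 35.77.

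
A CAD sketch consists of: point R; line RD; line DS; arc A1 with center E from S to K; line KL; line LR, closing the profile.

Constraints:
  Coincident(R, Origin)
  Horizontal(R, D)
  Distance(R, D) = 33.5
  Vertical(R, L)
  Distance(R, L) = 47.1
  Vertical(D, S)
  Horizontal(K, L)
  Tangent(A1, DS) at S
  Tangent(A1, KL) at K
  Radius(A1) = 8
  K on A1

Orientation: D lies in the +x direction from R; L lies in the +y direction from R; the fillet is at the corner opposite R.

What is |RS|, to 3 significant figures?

51.5

R is at the origin; RD is horizontal with |RD| = 33.5 and D on the +x side, so D = (33.5, 0.00). R and L share the same x with |RL| = 47.1 and L on the +y side, so L = (0.00, 47.1). The virtual corner opposite R is at (33.5, 47.1). The tangent condition forces ES to be normal to DS and since A1 is tangent to KL there, EK ⟂ KL, with radius 8.0, so the center E sits 8.0 in from both sides at E = (25.5, 39.1). That places the tangent points at S = (33.5, 39.1) on DS and K = (25.5, 47.1) on KL. Then |RS| = |S − R| = 51.5.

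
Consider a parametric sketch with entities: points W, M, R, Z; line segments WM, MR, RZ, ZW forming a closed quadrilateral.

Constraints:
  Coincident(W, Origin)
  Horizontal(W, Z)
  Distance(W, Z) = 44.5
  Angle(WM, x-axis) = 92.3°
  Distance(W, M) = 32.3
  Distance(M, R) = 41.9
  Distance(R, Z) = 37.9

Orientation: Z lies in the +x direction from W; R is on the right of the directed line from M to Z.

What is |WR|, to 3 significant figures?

11.5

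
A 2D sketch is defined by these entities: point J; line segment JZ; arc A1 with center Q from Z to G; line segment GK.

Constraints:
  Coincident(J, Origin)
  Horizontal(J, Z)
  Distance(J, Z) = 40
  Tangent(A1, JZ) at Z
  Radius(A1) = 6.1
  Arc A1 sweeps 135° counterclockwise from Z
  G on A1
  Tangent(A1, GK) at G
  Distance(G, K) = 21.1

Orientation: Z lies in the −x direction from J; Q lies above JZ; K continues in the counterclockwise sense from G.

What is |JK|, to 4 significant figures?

56.59

J is at the origin; J and Z share the same y with |JZ| = 40.0 and Z on the −x side, so Z = (-40.00, 0.000). A1 meets JZ tangentially, so QZ is at right angles to JZ, so Q = Z + (0, 6.1) = (-40.00, 6.100). On A1, Z sits at bearing -90° from Q; a 135° counterclockwise sweep puts G at bearing 45°, so G = Q + 6.1·(cos 45°, sin 45°) = (-35.69, 10.41). The tangent condition forces QG to be normal to GK, so GK runs along (−sin 45°, cos 45°); with |GK| = 21.1, K = (-50.61, 25.33). Then |JK| = |K − J| = 56.59.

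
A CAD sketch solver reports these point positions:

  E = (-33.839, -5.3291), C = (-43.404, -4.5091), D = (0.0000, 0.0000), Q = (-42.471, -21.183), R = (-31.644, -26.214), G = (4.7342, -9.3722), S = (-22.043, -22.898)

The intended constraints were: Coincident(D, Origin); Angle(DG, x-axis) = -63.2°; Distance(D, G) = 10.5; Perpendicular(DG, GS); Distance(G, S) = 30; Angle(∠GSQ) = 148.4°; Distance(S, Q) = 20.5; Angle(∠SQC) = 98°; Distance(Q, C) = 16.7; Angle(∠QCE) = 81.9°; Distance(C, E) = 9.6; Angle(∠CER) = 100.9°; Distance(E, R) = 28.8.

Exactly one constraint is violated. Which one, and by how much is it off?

Distance(E, R) = 28.8 — off by 7.80.

D = (0.00, 0.00) ✓; DG at -63.20° ✓; |DG| = 10.50 ✓; ∠(DG, GS) = 90.00° ✓; |GS| = 30.00 ✓; ∠GSQ = 148.4° ✓; |SQ| = 20.50 ✓; ∠SQC = 98.00° ✓; |QC| = 16.70 ✓; ∠QCE = 81.90° ✓; |CE| = 9.600 ✓; ∠CER = 100.9° ✓; |ER| = 21.00 ✗.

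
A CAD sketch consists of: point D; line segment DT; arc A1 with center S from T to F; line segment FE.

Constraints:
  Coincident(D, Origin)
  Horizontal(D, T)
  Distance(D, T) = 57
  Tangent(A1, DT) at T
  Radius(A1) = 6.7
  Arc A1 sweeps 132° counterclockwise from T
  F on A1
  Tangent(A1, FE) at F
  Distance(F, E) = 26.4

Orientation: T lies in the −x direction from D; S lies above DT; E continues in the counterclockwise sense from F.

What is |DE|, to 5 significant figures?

76.190

On A1, T sits at bearing -90° from S; a 132° counterclockwise sweep puts F at bearing 42°, so F = S + 6.7·(cos 42°, sin 42°) = (-52.021, 11.183). Since A1 is tangent to FE there, SF ⟂ FE, so FE runs along (−sin 42°, cos 42°); with |FE| = 26.4, E = (-69.686, 30.802). Then |DE| = |E − D| = 76.190.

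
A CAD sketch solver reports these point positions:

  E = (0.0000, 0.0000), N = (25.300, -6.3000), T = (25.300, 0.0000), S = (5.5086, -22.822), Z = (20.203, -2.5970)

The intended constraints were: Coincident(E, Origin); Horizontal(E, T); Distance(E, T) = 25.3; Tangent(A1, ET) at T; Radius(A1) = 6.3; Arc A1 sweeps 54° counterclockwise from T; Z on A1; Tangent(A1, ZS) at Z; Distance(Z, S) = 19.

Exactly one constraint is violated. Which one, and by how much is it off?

Distance(Z, S) = 19 — off by 6.00.

E = (0.00, 0.00) ✓; E.y = 0.00, T.y = 0.00 ✓; |ET| = 25.30 ✓; ∠(NT, TE) = 90.00° ✓; |NT| = 6.300 ✓; bearing(N→Z) − bearing(N→T) = 54.00° ✓; |NZ| = 6.300 ✓; ∠(NZ, ZS) = 90.00° ✓; |ZS| = 25.00 ✗.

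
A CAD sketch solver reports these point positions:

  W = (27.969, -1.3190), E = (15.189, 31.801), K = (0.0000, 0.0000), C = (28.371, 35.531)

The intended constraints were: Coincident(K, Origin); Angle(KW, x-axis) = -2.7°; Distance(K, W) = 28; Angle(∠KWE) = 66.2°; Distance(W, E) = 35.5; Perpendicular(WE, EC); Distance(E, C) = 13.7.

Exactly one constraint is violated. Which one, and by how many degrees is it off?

Perpendicular(WE, EC) — off by 5.30°.

K = (0.00, 0.00) ✓; KW at -2.700° ✓; |KW| = 28.00 ✓; ∠KWE = 66.20° ✓; |WE| = 35.50 ✓; ∠(WE, EC) = 95.30° ✗; |EC| = 13.70 ✓.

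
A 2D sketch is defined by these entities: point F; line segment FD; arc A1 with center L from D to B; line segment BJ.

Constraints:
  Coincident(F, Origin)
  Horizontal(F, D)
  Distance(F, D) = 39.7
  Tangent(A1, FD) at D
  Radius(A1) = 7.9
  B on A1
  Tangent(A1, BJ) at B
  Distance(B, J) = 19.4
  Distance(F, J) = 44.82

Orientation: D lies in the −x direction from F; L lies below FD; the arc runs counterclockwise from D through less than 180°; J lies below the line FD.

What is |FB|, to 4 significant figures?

47.78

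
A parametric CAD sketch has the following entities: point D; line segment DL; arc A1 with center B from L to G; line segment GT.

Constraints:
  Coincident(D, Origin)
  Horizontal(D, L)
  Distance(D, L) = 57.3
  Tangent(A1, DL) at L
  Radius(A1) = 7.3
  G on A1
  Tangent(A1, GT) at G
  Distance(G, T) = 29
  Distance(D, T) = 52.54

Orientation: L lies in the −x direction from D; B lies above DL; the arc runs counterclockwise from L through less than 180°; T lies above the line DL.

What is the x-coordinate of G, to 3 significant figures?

-50.4

D is at the origin; DL is horizontal with |DL| = 57.3 and L on the −x side, so L = (-57.3, 0.00). Tangency of A1 to DL means the radius BL is perpendicular to DL, so B = L + (0, 7.3) = (-57.3, 7.30). Since BG ⟂ GT (tangency), |BT| = √(7.3² + 29.0²) = 29.9 regardless of where G sits on A1. So T lies on both circle(D, 52.54) and circle(B, 29.9); the above-DL intersection is T = (-41.3, 32.5). G is the foot of the tangent from T: G = (-50.4, 5.01).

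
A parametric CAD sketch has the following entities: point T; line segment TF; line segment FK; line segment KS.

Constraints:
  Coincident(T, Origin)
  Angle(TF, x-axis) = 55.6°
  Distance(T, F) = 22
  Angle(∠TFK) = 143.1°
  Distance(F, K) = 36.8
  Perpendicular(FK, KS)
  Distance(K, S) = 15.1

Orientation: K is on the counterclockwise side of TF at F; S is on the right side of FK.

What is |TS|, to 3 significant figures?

61.3

T is at the origin; TF runs at 55.6° with length 22.0, so F = 22.0·(cos 55.6°, sin 55.6°) = (12.4, 18.2). ∠TFK = 143.1°, so FK runs at 55.6° + (180° − 143.1°) = 92.5° from the x-axis; with |FK| = 36.8, K = F + 36.8·(cos 92.5°, sin 92.5°) = (10.8, 54.9). The perpendicularity gives KS at right angles to FK; with |KS| = 15.1 on the right of FK, S = K + 15.1·(0.999, 0.0436) = (25.9, 55.6). Then |TS| = |S − T| = 61.3.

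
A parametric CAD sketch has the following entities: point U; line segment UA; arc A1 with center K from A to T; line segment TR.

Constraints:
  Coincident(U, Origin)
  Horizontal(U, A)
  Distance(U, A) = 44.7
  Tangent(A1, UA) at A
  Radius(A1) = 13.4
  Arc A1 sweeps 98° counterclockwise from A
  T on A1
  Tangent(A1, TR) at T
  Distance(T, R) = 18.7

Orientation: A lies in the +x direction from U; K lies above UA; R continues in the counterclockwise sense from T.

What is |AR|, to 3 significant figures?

35.4

U is at the origin; UA is horizontal with |UA| = 44.7 and A on the +x side, so A = (44.7, 0.00). A1 meets UA tangentially, so KA is at right angles to UA, so K = A + (0, 13.4) = (44.7, 13.4). On A1, A sits at bearing -90° from K; a 98° counterclockwise sweep puts T at bearing 8°, so T = K + 13.4·(cos 8°, sin 8°) = (58.0, 15.3). Since A1 is tangent to TR there, KT ⟂ TR, so TR runs along (−sin 8°, cos 8°); with |TR| = 18.7, R = (55.4, 33.8). Then |AR| = |R − A| = 35.4.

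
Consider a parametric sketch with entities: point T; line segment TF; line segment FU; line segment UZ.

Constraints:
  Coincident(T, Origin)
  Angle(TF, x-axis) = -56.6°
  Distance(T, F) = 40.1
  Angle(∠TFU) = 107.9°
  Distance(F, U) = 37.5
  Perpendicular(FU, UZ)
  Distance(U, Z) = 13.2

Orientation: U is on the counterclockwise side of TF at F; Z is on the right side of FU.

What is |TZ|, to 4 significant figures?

71.56

T is at the origin; TF runs at -56.6° with length 40.1, so F = 40.1·(cos -56.6°, sin -56.6°) = (22.07, -33.48). ∠TFU = 107.9°, so FU runs at -56.6° + (180° − 107.9°) = 15.50° from the x-axis; with |FU| = 37.5, U = F + 37.5·(cos 15.50°, sin 15.50°) = (58.21, -23.46). FU ⟂ UZ; with |UZ| = 13.2 on the right of FU, Z = U + 13.2·(0.2672, -0.9636) = (61.74, -36.18). Then |TZ| = |Z − T| = 71.56.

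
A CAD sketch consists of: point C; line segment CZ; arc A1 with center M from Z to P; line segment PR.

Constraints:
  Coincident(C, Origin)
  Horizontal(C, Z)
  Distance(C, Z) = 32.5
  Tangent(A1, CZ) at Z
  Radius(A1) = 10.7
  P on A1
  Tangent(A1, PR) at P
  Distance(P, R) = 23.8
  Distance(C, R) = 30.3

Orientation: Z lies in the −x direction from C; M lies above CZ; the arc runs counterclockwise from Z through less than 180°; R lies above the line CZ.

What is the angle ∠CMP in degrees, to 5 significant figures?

7.3129°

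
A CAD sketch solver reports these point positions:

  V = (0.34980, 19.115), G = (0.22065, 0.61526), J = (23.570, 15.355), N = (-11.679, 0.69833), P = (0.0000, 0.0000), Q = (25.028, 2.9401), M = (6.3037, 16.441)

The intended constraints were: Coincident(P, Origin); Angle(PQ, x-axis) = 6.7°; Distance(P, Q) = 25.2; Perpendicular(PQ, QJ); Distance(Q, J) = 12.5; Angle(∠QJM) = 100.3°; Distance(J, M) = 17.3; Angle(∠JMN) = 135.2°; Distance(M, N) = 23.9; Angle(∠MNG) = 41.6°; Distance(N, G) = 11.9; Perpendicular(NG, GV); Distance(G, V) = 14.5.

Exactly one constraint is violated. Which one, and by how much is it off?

Distance(G, V) = 14.5 — off by 4.00.

P = (0.00, 0.00) ✓; PQ at 6.700° ✓; |PQ| = 25.20 ✓; ∠(PQ, QJ) = 90.00° ✓; |QJ| = 12.50 ✓; ∠QJM = 100.3° ✓; |JM| = 17.30 ✓; ∠JMN = 135.2° ✓; |MN| = 23.90 ✓; ∠MNG = 41.60° ✓; |NG| = 11.90 ✓; ∠(NG, GV) = 90.00° ✓; |GV| = 18.50 ✗.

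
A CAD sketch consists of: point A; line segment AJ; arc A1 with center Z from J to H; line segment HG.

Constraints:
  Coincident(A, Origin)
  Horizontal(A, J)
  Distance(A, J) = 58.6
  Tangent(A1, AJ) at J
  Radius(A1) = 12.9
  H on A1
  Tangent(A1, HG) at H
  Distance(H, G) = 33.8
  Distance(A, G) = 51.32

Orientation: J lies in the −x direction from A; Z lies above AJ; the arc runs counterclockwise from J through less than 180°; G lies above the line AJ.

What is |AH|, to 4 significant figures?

47.39

Checks: A.y = 0.00, J.y = 0.00 ✓; |ZH| = 12.90 ✓; ∠(ZH, HG) = 90.00° ✓; |HG| = 33.80 ✓; |AG| = 51.32 ✓.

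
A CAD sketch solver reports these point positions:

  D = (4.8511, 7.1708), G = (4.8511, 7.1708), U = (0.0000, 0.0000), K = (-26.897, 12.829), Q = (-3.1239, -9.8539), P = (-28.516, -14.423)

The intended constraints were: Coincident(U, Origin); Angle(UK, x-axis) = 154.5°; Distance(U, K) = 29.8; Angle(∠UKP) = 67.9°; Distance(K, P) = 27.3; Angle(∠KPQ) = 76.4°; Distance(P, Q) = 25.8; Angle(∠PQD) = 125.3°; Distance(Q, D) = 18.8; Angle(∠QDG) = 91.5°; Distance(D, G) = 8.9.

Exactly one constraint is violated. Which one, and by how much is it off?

Distance(D, G) = 8.9 — off by 8.90.

U = (0.00, 0.00) ✓; UK at 154.5° ✓; |UK| = 29.80 ✓; ∠UKP = 67.90° ✓; |KP| = 27.30 ✓; ∠KPQ = 76.40° ✓; |PQ| = 25.80 ✓; ∠PQD = 125.3° ✓; |QD| = 18.80 ✓; ∠QDG = 91.50° ✓; |DG| = 0.000 ✗.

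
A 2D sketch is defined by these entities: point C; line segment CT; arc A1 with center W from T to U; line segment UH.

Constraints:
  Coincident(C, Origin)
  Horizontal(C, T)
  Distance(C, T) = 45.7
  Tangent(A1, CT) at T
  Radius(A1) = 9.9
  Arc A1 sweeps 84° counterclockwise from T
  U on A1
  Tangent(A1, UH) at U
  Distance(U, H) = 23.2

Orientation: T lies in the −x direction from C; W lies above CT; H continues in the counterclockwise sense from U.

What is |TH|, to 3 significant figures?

34.2

On A1, T sits at bearing -90° from W; an 84° counterclockwise sweep puts U at bearing -6°, so U = W + 9.9·(cos -6°, sin -6°) = (-35.9, 8.87). The tangent condition forces WU to be normal to UH, so UH runs along (−sin -6°, cos -6°); with |UH| = 23.2, H = (-33.4, 31.9). Then |TH| = |H − T| = 34.2.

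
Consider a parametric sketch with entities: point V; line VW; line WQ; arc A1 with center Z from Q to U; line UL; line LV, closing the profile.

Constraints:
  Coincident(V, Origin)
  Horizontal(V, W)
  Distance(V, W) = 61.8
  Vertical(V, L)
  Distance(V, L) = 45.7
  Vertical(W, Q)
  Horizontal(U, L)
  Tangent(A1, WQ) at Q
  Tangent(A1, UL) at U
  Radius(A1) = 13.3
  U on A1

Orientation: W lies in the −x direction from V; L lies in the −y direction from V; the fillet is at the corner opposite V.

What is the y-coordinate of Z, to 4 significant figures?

-32.40

VL is vertical with |VL| = 45.7 and L on the −y side, so L = (0.000, -45.70). The virtual corner opposite V is at (-61.80, -45.70). A1 meets WQ tangentially, so ZQ is at right angles to WQ and A1 meets UL tangentially, so ZU is at right angles to UL, with radius 13.3, so the center Z sits 13.3 in from both sides at Z = (-48.50, -32.40). So Z.y = -32.40.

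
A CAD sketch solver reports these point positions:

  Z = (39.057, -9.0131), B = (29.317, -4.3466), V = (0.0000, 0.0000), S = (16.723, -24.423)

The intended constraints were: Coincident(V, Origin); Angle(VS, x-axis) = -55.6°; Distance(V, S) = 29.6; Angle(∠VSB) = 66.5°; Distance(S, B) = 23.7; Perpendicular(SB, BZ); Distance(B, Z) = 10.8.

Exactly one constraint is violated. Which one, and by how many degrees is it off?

Perpendicular(SB, BZ) — off by 6.50°.

V = (0.00, 0.00) ✓; VS at -55.60° ✓; |VS| = 29.60 ✓; ∠VSB = 66.50° ✓; |SB| = 23.70 ✓; ∠(SB, BZ) = 83.50° ✗; |BZ| = 10.80 ✓.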